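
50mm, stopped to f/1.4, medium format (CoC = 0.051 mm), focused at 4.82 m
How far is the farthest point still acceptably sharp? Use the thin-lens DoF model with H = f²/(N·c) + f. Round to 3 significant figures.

5.58 m

Hyperfocal distance H = f²/(N·c) + f = 50²/(1.4 × 0.051) + 50 = 2500/0.0714 + 50 ≈ 35064.0 mm ≈ 35.06 m.
Far limit Df = s·(H − f)/(H − s) = 4820 × (35064.0 − 50) / (35064.0 − 4820) = 4820 × 35014.0 / 30244.0 ≈ 5580.2 mm ≈ 5.58 m.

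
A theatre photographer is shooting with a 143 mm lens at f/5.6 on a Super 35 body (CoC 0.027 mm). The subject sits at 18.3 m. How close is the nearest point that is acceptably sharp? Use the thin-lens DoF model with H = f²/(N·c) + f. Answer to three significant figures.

16.1 m

Hyperfocal distance H = f²/(N·c) + f = 143²/(5.6 × 0.027) + 143 = 20449/0.1512 + 143 ≈ 135387.7 mm ≈ 135.4 m.
Near limit Dn = s·(H − f)/(H + s − 2f) = 18300 × (135387.7 − 143) / (135387.7 + 18300 − 2 × 143) = 18300 × 135244.7 / 153401.7 ≈ 16134 mm ≈ 16.1 m.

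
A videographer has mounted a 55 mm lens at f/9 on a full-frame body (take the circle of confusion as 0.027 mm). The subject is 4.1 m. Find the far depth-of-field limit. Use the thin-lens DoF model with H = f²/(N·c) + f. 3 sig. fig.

Hyperfocal distance H = f²/(N·c) + f = 55²/(9 × 0.027) + 55 = 3025/0.243 + 55 ≈ 12503.6 mm ≈ 12.50 m.
Far limit Df = s·(H − f)/(H − s) = 4100 × (12503.6 − 55) / (12503.6 − 4100) = 4100 × 12448.6 / 8403.6 ≈ 6073.5 mm ≈ 6.07 m.

6.07 m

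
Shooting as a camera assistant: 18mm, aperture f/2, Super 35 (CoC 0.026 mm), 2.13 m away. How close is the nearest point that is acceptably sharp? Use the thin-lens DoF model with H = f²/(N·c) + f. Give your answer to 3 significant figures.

Hyperfocal distance H = f²/(N·c) + f = 18²/(2 × 0.026) + 18 = 324/0.052 + 18 ≈ 6248.8 mm ≈ 6.249 m.
Near limit Dn = s·(H − f)/(H + s − 2f) = 2130 × (6248.8 − 18) / (6248.8 + 2130 − 2 × 18) = 2130 × 6230.8 / 8342.8 ≈ 1590.8 mm ≈ 1.59 m.

1.59 m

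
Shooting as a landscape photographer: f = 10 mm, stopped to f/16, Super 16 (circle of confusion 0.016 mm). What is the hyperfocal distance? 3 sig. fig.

401 mm

Hyperfocal distance H = f²/(N·c) + f = 10²/(16 × 0.016) + 10 = 100/0.256 + 10 ≈ 400.6 mm ≈ 0.401 m.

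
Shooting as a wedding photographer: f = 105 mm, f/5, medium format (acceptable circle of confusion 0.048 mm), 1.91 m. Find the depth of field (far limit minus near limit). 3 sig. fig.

Hyperfocal distance H = f²/(N·c) + f = 105²/(5 × 0.048) + 105 = 11025/0.24 + 105 ≈ 46042.5 mm ≈ 46.04 m.
Near limit Dn = s·(H − f)/(H + s − 2f) = 1910 × (46042.5 − 105) / (46042.5 + 1910 − 2 × 105) = 1910 × 45937.5 / 47742.5 ≈ 1837.79 mm.
Far limit Df = s·(H − f)/(H − s) = 1910 × (46042.5 − 105) / (46042.5 − 1910) = 1910 × 45937.5 / 44132.5 ≈ 1988.12 mm.
Depth of field = Df − Dn = 1988.12 − 1837.79 ≈ 150.33 mm.

150 mm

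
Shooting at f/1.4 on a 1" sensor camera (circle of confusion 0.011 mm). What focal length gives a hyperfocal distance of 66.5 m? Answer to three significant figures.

From H = f²/(N·c) + f, with f ≪ H: f ≈ √(H·N·c) = √(66500 × 1.4 × 0.011) = √1024.1 ≈ 32.00 mm.
The +f correction barely moves this — solving exactly, f² + N·c·f − N·c·H = 0 ⇒ f = (−N·c + √((N·c)² + 4·N·c·H))/2 = (−0.0154 + √4096.4)/2 ≈ 31.994 mm, so f ≈ 32.0 mm.

32.0 mm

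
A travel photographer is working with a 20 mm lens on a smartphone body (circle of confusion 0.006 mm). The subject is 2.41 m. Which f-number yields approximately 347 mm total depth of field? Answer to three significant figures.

f/2.00

Write h = H − f = f²/(N·c). The thin-lens limits are Dn = s·h/(h + (s−f)) and Df = s·h/(h − (s−f)), so DoF = Df − Dn = 2·s·(s−f)·h / (h² − (s−f)²).
That is a quadratic in h: DoF·h² − 2·s·(s−f)·h − DoF·(s−f)² = 0 ⇒ h = (s−f)·(s + √(s² + DoF²)) / DoF = 2390 × (2410 + √(2410² + 347²)) / 347 = 2390 × (2410 + 2434.85) / 347 ≈ 33369 mm.
Then N = f²/(c·h) = 20² / (0.006 × 33369) = 400 / 200.22 ≈ 2.00.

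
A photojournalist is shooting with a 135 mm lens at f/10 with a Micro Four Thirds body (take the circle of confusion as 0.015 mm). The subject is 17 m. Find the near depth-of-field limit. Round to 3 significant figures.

Hyperfocal distance H = f²/(N·c) + f = 135²/(10 × 0.015) + 135 = 18225/0.15 + 135 ≈ 121635.0 mm ≈ 121.6 m.
Near limit Dn = s·(H − f)/(H + s − 2f) = 17000 × (121635.0 − 135) / (121635.0 + 17000 − 2 × 135) = 17000 × 121500.0 / 138365.0 ≈ 14928 mm ≈ 14.9 m.

14.9 m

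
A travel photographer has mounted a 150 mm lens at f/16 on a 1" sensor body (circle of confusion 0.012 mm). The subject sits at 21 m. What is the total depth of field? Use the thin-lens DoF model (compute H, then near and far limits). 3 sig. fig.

Hyperfocal distance H = f²/(N·c) + f = 150²/(16 × 0.012) + 150 = 22500/0.192 + 150 ≈ 117337.5 mm ≈ 117.3 m.
Near limit Dn = s·(H − f)/(H + s − 2f) = 21000 × (117337.5 − 150) / (117337.5 + 21000 − 2 × 150) = 21000 × 117187.5 / 138037.5 ≈ 17828.0 mm.
Far limit Df = s·(H − f)/(H − s) = 21000 × (117337.5 − 150) / (117337.5 − 21000) = 21000 × 117187.5 / 96337.5 ≈ 25545.0 mm.
Depth of field = Df − Dn = 25545.0 − 17828.0 ≈ 7717.0 mm ≈ 7.72 m.

7.72 m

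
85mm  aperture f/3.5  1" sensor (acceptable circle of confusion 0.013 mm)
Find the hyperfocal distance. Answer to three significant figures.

159 m

Hyperfocal distance H = f²/(N·c) + f = 85²/(3.5 × 0.013) + 85 = 7225/0.0455 + 85 ≈ 158876.2 mm ≈ 159 m.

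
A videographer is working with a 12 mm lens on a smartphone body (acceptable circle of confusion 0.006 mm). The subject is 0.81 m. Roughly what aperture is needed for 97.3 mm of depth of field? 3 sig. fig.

Write h = H − f = f²/(N·c). The thin-lens limits are Dn = s·h/(h + (s−f)) and Df = s·h/(h − (s−f)), so DoF = Df − Dn = 2·s·(s−f)·h / (h² − (s−f)²).
That is a quadratic in h: DoF·h² − 2·s·(s−f)·h − DoF·(s−f)² = 0 ⇒ h = (s−f)·(s + √(s² + DoF²)) / DoF = 798 × (810 + √(810² + 97.3²)) / 97.3 = 798 × (810 + 815.823) / 97.3 ≈ 13334 mm.
Then N = f²/(c·h) = 12² / (0.006 × 13334) = 144 / 80.005 ≈ 1.80.

f/1.80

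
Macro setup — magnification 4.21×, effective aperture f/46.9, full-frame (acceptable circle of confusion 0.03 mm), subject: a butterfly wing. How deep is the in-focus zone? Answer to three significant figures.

0.159 mm

At magnification m, DoF ≈ 2·N_eff·c/m² = 2 × 46.9 × 0.03 / 4.21² = 2.814 / 17.72 ≈ 0.159 mm.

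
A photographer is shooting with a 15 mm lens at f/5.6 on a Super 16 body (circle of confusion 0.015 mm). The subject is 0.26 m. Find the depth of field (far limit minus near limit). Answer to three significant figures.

Hyperfocal distance H = f²/(N·c) + f = 15²/(5.6 × 0.015) + 15 = 225/0.084 + 15 ≈ 2693.6 mm ≈ 2.694 m.
Near limit Dn = s·(H − f)/(H + s − 2f) = 260 × (2693.6 − 15) / (2693.6 + 260 − 2 × 15) = 260 × 2678.6 / 2923.6 ≈ 238.212 mm.
Far limit Df = s·(H − f)/(H − s) = 260 × (2693.6 − 15) / (2693.6 − 260) = 260 × 2678.6 / 2433.6 ≈ 286.176 mm.
Depth of field = Df − Dn = 286.176 − 238.212 ≈ 47.964 mm.

48.0 mm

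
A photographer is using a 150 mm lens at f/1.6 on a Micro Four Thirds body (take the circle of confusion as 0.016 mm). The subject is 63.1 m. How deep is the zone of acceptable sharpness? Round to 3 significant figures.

Hyperfocal distance H = f²/(N·c) + f = 150²/(1.6 × 0.016) + 150 = 22500/0.0256 + 150 ≈ 879056.2 mm ≈ 879.1 m.
Near limit Dn = s·(H − f)/(H + s − 2f) = 63100 × (879056.2 − 150) / (879056.2 + 63100 − 2 × 150) = 63100 × 878906.2 / 941856.2 ≈ 58882.6 mm.
Far limit Df = s·(H − f)/(H − s) = 63100 × (879056.2 − 150) / (879056.2 − 63100) = 63100 × 878906.2 / 815956.2 ≈ 67968.1 mm.
Depth of field = Df − Dn = 67968.1 − 58882.6 ≈ 9085.5 mm ≈ 9.09 m.

9.09 m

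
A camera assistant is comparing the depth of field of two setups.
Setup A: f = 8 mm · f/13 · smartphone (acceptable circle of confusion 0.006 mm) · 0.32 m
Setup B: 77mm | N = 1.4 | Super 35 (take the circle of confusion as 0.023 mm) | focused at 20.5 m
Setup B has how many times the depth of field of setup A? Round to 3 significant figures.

16.2

Setup A: H = 8²/(13×0.006) + 8 ≈ 828.5 mm; DoF = Df − Dn = 516.34 − 231.84 ≈ 284.50 mm.
Setup B: H = 77²/(1.4×0.023) + 77 ≈ 184207.4 mm; DoF = Df − Dn = 23057.4 − 18453.2 ≈ 4604.2 mm.
Ratio = 4604.2 / 284.50 ≈ 16.2.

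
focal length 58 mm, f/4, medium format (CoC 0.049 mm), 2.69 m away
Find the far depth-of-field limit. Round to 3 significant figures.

Hyperfocal distance H = f²/(N·c) + f = 58²/(4 × 0.049) + 58 = 3364/0.196 + 58 ≈ 17221.3 mm ≈ 17.22 m.
Far limit Df = s·(H − f)/(H − s) = 2690 × (17221.3 − 58) / (17221.3 − 2690) = 2690 × 17163.3 / 14531.3 ≈ 3177.2 mm ≈ 3.18 m.

3.18 m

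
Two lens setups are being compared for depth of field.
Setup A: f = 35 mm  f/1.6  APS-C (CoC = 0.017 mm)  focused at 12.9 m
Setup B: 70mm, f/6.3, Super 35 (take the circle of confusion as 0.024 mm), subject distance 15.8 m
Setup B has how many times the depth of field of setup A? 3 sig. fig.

Setup A: H = 35²/(1.6×0.017) + 35 ≈ 45071.8 mm; DoF = Df − Dn = 18058.5 − 10033.8 ≈ 8024.7 mm.
Setup B: H = 70²/(6.3×0.024) + 70 ≈ 32477.4 mm; DoF = Df − Dn = 30702 − 10637 ≈ 20065 mm.
Ratio = 20065 / 8024.7 ≈ 2.50.

2.50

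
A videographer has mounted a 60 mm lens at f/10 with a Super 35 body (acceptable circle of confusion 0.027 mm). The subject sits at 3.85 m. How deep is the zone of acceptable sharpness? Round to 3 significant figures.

Hyperfocal distance H = f²/(N·c) + f = 60²/(10 × 0.027) + 60 = 3600/0.27 + 60 ≈ 13393.3 mm ≈ 13.39 m.
Near limit Dn = s·(H − f)/(H + s − 2f) = 3850 × (13393.3 − 60) / (13393.3 + 3850 − 2 × 60) = 3850 × 13333.3 / 17123.3 ≈ 2997.9 mm.
Far limit Df = s·(H − f)/(H − s) = 3850 × (13393.3 − 60) / (13393.3 − 3850) = 3850 × 13333.3 / 9543.3 ≈ 5379.0 mm.
Depth of field = Df − Dn = 5379.0 − 2997.9 ≈ 2381.1 mm ≈ 2.38 m.

2.38 m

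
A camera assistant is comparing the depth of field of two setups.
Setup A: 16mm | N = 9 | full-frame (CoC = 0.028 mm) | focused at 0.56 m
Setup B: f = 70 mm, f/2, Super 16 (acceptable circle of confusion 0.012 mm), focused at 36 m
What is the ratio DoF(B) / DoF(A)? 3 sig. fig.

15.5

Setup A: H = 16²/(9×0.028) + 16 ≈ 1031.9 mm; DoF = Df − Dn = 1205.60 − 364.70 ≈ 840.90 mm.
Setup B: H = 70²/(2×0.012) + 70 ≈ 204236.7 mm; DoF = Df − Dn = 43688 − 30613 ≈ 13075 mm.
Ratio = 13075 / 840.90 ≈ 15.5.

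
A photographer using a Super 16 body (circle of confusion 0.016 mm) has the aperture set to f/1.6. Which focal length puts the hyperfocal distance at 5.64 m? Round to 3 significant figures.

12.0 mm

From H = f²/(N·c) + f, with f ≪ H: f ≈ √(H·N·c) = √(5640 × 1.6 × 0.016) = √144.38 ≈ 12.02 mm.
The +f correction barely moves this — solving exactly, f² + N·c·f − N·c·H = 0 ⇒ f = (−N·c + √((N·c)² + 4·N·c·H))/2 = (−0.0256 + √577.54)/2 ≈ 12.003 mm, so f ≈ 12.0 mm.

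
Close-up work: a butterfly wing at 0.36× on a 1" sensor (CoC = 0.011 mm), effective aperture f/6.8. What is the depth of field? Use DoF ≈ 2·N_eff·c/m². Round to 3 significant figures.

1.15 mm

At magnification m, DoF ≈ 2·N_eff·c/m² = 2 × 6.8 × 0.011 / 0.36² = 0.1496 / 0.1296 ≈ 1.15 mm.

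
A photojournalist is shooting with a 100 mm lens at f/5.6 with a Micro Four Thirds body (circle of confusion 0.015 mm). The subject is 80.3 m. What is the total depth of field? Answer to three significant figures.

198 m

Hyperfocal distance H = f²/(N·c) + f = 100²/(5.6 × 0.015) + 100 = 10000/0.084 + 100 ≈ 119147.6 mm ≈ 119.1 m.
Near limit Dn = s·(H − f)/(H + s − 2f) = 80300 × (119147.6 − 100) / (119147.6 + 80300 − 2 × 100) = 80300 × 119047.6 / 199247.6 ≈ 47978 mm.
Far limit Df = s·(H − f)/(H − s) = 80300 × (119147.6 − 100) / (119147.6 − 80300) = 80300 × 119047.6 / 38847.6 ≈ 246077 mm.
Depth of field = Df − Dn = 246077 − 47978 ≈ 198099 mm ≈ 198 m.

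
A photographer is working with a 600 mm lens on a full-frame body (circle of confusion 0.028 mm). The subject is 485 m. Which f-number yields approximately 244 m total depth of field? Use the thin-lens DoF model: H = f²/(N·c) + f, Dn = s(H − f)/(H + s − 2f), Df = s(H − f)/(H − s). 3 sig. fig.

f/6.30

Write h = H − f = f²/(N·c). The thin-lens limits are Dn = s·h/(h + (s−f)) and Df = s·h/(h − (s−f)), so DoF = Df − Dn = 2·s·(s−f)·h / (h² − (s−f)²).
That is a quadratic in h: DoF·h² − 2·s·(s−f)·h − DoF·(s−f)² = 0 ⇒ h = (s−f)·(s + √(s² + DoF²)) / DoF = 484400 × (485000 + √(485000² + 244000²)) / 244000 = 484400 × (485000 + 542919) / 244000 ≈ 2040672 mm.
Then N = f²/(c·h) = 600² / (0.028 × 2040672) = 360000 / 57139 ≈ 6.30.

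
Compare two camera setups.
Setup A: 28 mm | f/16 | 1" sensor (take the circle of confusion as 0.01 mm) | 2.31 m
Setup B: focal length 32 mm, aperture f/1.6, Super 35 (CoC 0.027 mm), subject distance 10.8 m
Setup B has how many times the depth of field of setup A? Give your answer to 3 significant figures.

4.50

Setup A: H = 28²/(16×0.01) + 28 ≈ 4928.0 mm; DoF = Df − Dn = 4323.5 − 1576.0 ≈ 2747.5 mm.
Setup B: H = 32²/(1.6×0.027) + 32 ≈ 23735.7 mm; DoF = Df − Dn = 19790 − 7426 ≈ 12364 mm.
Ratio = 12364 / 2747.5 ≈ 4.50.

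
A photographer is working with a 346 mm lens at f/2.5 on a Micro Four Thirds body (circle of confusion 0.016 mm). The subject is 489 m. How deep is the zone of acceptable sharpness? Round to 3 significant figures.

164 m

Hyperfocal distance H = f²/(N·c) + f = 346²/(2.5 × 0.016) + 346 = 119716/0.04 + 346 ≈ 2993246.0 mm ≈ 2993 m.
Near limit Dn = s·(H − f)/(H + s − 2f) = 489000 × (2993246.0 − 346) / (2993246.0 + 489000 − 2 × 346) = 489000 × 2992900.0 / 3481554.0 ≈ 420366 mm.
Far limit Df = s·(H − f)/(H − s) = 489000 × (2993246.0 − 346) / (2993246.0 − 489000) = 489000 × 2992900.0 / 2504246.0 ≈ 584419 mm.
Depth of field = Df − Dn = 584419 − 420366 ≈ 164053 mm ≈ 164 m.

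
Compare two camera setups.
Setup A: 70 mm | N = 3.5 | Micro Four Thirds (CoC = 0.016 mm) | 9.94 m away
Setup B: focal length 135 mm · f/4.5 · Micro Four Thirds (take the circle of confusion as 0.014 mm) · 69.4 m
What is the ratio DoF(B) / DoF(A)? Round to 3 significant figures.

15.5

Setup A: H = 70²/(3.5×0.016) + 70 ≈ 87570.0 mm; DoF = Df − Dn = 11203.8 − 8932.4 ≈ 2271.4 mm.
Setup B: H = 135²/(4.5×0.014) + 135 ≈ 289420.7 mm; DoF = Df − Dn = 91248 − 55993 ≈ 35255 mm.
Ratio = 35255 / 2271.4 ≈ 15.5.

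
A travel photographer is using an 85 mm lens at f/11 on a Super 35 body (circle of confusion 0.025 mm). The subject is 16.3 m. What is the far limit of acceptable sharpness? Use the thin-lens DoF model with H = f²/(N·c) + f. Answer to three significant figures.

Hyperfocal distance H = f²/(N·c) + f = 85²/(11 × 0.025) + 85 = 7225/0.275 + 85 ≈ 26357.7 mm ≈ 26.36 m.
Far limit Df = s·(H − f)/(H − s) = 16300 × (26357.7 − 85) / (26357.7 − 16300) = 16300 × 26272.7 / 10057.7 ≈ 42579 mm ≈ 42.6 m.

42.6 m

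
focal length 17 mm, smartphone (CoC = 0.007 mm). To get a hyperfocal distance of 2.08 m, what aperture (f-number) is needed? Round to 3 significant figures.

Rearrange H = f²/(N·c) + f for N: N = f² / ((H − f)·c).
N = 17² / ((2080 − 17) × 0.007) = 289 / 14.44 ≈ 20.

f/20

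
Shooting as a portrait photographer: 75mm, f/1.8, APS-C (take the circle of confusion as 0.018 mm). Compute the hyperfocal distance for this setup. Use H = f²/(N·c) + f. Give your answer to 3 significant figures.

Hyperfocal distance H = f²/(N·c) + f = 75²/(1.8 × 0.018) + 75 = 5625/0.0324 + 75 ≈ 173686.1 mm ≈ 174 m.

174 m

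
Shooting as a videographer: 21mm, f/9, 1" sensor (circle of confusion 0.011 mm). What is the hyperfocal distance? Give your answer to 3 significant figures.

Hyperfocal distance H = f²/(N·c) + f = 21²/(9 × 0.011) + 21 = 441/0.099 + 21 ≈ 4475.5 mm ≈ 4.48 m.

4.48 m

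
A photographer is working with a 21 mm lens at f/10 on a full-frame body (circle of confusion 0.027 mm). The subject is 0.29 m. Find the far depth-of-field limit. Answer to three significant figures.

347 mm

Hyperfocal distance H = f²/(N·c) + f = 21²/(10 × 0.027) + 21 = 441/0.27 + 21 ≈ 1654.3 mm ≈ 1.654 m.
Far limit Df = s·(H − f)/(H − s) = 290 × (1654.3 − 21) / (1654.3 − 290) = 290 × 1633.3 / 1364.3 ≈ 347.18 mm.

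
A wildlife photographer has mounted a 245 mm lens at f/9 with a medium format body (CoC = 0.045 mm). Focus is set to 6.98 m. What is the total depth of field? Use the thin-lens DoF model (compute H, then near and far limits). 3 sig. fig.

0.636 m

Hyperfocal distance H = f²/(N·c) + f = 245²/(9 × 0.045) + 245 = 60025/0.405 + 245 ≈ 148454.9 mm ≈ 148.5 m.
Near limit Dn = s·(H − f)/(H + s − 2f) = 6980 × (148454.9 − 245) / (148454.9 + 6980 − 2 × 245) = 6980 × 148209.9 / 154944.9 ≈ 6676.60 mm.
Far limit Df = s·(H − f)/(H − s) = 6980 × (148454.9 − 245) / (148454.9 − 6980) = 6980 × 148209.9 / 141474.9 ≈ 7312.29 mm.
Depth of field = Df − Dn = 7312.29 − 6676.60 ≈ 635.69 mm ≈ 0.636 m.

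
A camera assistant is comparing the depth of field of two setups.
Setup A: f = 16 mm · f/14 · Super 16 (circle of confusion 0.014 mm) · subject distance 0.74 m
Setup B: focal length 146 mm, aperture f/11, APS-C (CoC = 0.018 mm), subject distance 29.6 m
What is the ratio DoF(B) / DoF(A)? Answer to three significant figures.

14.8

Setup A: H = 16²/(14×0.014) + 16 ≈ 1322.1 mm; DoF = Df − Dn = 1660.4 − 476.1 ≈ 1184.3 mm.
Setup B: H = 146²/(11×0.018) + 146 ≈ 107802.6 mm; DoF = Df − Dn = 40748 − 23241 ≈ 17507 mm.
Ratio = 17507 / 1184.3 ≈ 14.8.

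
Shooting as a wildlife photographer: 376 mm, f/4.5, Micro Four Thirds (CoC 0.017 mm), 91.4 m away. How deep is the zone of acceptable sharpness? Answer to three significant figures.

9.03 m

Hyperfocal distance H = f²/(N·c) + f = 376²/(4.5 × 0.017) + 376 = 141376/0.0765 + 376 ≈ 1848428.3 mm ≈ 1848 m.
Near limit Dn = s·(H − f)/(H + s − 2f) = 91400 × (1848428.3 − 376) / (1848428.3 + 91400 − 2 × 376) = 91400 × 1848052.3 / 1939076.3 ≈ 87109.5 mm.
Far limit Df = s·(H − f)/(H − s) = 91400 × (1848428.3 − 376) / (1848428.3 − 91400) = 91400 × 1848052.3 / 1757028.3 ≈ 96135.0 mm.
Depth of field = Df − Dn = 96135.0 − 87109.5 ≈ 9025.5 mm ≈ 9.03 m.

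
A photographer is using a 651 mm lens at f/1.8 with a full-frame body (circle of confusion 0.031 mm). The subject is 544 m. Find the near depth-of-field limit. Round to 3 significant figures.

Hyperfocal distance H = f²/(N·c) + f = 651²/(1.8 × 0.031) + 651 = 423801/0.0558 + 651 ≈ 7595651.0 mm ≈ 7596 m.
Near limit Dn = s·(H − f)/(H + s − 2f) = 544000 × (7595651.0 − 651) / (7595651.0 + 544000 − 2 × 651) = 544000 × 7595000.0 / 8138349.0 ≈ 507680 mm ≈ 508 m.

508 m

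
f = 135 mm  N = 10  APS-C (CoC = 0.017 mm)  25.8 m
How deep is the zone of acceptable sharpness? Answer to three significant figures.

Hyperfocal distance H = f²/(N·c) + f = 135²/(10 × 0.017) + 135 = 18225/0.17 + 135 ≈ 107340.9 mm ≈ 107.3 m.
Near limit Dn = s·(H − f)/(H + s − 2f) = 25800 × (107340.9 − 135) / (107340.9 + 25800 − 2 × 135) = 25800 × 107205.9 / 132870.9 ≈ 20817 mm.
Far limit Df = s·(H − f)/(H − s) = 25800 × (107340.9 − 135) / (107340.9 − 25800) = 25800 × 107205.9 / 81540.9 ≈ 33921 mm.
Depth of field = Df − Dn = 33921 − 20817 ≈ 13104 mm ≈ 13.1 m.

13.1 m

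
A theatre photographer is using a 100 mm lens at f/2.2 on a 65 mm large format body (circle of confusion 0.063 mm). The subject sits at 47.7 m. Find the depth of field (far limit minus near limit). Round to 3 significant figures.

111 m

Hyperfocal distance H = f²/(N·c) + f = 100²/(2.2 × 0.063) + 100 = 10000/0.1386 + 100 ≈ 72250.1 mm ≈ 72.25 m.
Near limit Dn = s·(H − f)/(H + s − 2f) = 47700 × (72250.1 − 100) / (72250.1 + 47700 − 2 × 100) = 47700 × 72150.1 / 119750.1 ≈ 28740 mm.
Far limit Df = s·(H − f)/(H − s) = 47700 × (72250.1 − 100) / (72250.1 − 47700) = 47700 × 72150.1 / 24550.1 ≈ 140185 mm.
Depth of field = Df − Dn = 140185 − 28740 ≈ 111445 mm ≈ 111 m.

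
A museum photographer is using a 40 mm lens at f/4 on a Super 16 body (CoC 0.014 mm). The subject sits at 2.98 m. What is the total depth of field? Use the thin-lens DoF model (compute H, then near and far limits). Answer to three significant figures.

Hyperfocal distance H = f²/(N·c) + f = 40²/(4 × 0.014) + 40 = 1600/0.056 + 40 ≈ 28611.4 mm ≈ 28.61 m.
Near limit Dn = s·(H − f)/(H + s − 2f) = 2980 × (28611.4 − 40) / (28611.4 + 2980 − 2 × 40) = 2980 × 28571.4 / 31511.4 ≈ 2701.97 mm.
Far limit Df = s·(H − f)/(H − s) = 2980 × (28611.4 − 40) / (28611.4 − 2980) = 2980 × 28571.4 / 25631.4 ≈ 3321.81 mm.
Depth of field = Df − Dn = 3321.81 − 2701.97 ≈ 619.84 mm ≈ 0.620 m.

0.620 m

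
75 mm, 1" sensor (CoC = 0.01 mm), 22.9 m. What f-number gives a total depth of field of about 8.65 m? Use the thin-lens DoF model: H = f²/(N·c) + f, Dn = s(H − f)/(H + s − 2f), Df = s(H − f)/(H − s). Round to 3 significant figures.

f/4.50

Write h = H − f = f²/(N·c). The thin-lens limits are Dn = s·h/(h + (s−f)) and Df = s·h/(h − (s−f)), so DoF = Df − Dn = 2·s·(s−f)·h / (h² − (s−f)²).
That is a quadratic in h: DoF·h² − 2·s·(s−f)·h − DoF·(s−f)² = 0 ⇒ h = (s−f)·(s + √(s² + DoF²)) / DoF = 22825 × (22900 + √(22900² + 8650²)) / 8650 = 22825 × (22900 + 24479.2) / 8650 ≈ 125021 mm.
Then N = f²/(c·h) = 75² / (0.01 × 125021) = 5625 / 1250.2 ≈ 4.50.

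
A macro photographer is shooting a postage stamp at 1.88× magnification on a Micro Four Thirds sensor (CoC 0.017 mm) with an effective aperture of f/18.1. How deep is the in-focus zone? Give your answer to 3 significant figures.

0.174 mm

At magnification m, DoF ≈ 2·N_eff·c/m² = 2 × 18.1 × 0.017 / 1.88² = 0.6154 / 3.534 ≈ 0.174 mm.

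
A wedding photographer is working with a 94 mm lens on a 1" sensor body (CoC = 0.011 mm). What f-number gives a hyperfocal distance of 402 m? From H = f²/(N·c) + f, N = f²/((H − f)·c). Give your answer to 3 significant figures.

f/2.00

Rearrange H = f²/(N·c) + f for N: N = f² / ((H − f)·c).
N = 94² / ((402000 − 94) × 0.011) = 8836 / 4421 ≈ 2.00.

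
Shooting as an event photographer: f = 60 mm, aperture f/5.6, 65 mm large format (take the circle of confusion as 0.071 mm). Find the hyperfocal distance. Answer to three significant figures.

9.11 m

Hyperfocal distance H = f²/(N·c) + f = 60²/(5.6 × 0.071) + 60 = 3600/0.3976 + 60 ≈ 9114.3 mm ≈ 9.11 m.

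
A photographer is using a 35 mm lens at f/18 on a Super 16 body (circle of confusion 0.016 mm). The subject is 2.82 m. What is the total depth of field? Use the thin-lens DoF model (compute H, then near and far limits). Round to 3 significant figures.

Hyperfocal distance H = f²/(N·c) + f = 35²/(18 × 0.016) + 35 = 1225/0.288 + 35 ≈ 4288.5 mm ≈ 4.288 m.
Near limit Dn = s·(H − f)/(H + s − 2f) = 2820 × (4288.5 − 35) / (4288.5 + 2820 − 2 × 35) = 2820 × 4253.5 / 7038.5 ≈ 1704.2 mm.
Far limit Df = s·(H − f)/(H − s) = 2820 × (4288.5 − 35) / (4288.5 − 2820) = 2820 × 4253.5 / 1468.5 ≈ 8168.2 mm.
Depth of field = Df − Dn = 8168.2 − 1704.2 ≈ 6464.0 mm ≈ 6.46 m.

6.46 m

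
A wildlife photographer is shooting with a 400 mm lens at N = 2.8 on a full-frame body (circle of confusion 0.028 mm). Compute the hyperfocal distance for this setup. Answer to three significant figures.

Hyperfocal distance H = f²/(N·c) + f = 400²/(2.8 × 0.028) + 400 = 160000/0.0784 + 400 ≈ 2041216.3 mm ≈ 2040 m.

2040 m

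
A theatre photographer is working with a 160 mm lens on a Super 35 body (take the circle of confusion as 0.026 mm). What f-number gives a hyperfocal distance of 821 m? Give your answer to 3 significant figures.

f/1.20

Rearrange H = f²/(N·c) + f for N: N = f² / ((H − f)·c).
N = 160² / ((821000 − 160) × 0.026) = 25600 / 21342 ≈ 1.20.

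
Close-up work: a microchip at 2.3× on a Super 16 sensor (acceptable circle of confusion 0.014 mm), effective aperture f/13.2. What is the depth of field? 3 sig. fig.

At magnification m, DoF ≈ 2·N_eff·c/m² = 2 × 13.2 × 0.014 / 2.3² = 0.3696 / 5.29 ≈ 0.0699 mm.

0.0699 mm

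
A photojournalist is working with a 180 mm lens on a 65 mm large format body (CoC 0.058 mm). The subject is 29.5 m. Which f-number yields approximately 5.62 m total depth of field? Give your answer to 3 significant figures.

Write h = H − f = f²/(N·c). The thin-lens limits are Dn = s·h/(h + (s−f)) and Df = s·h/(h − (s−f)), so DoF = Df − Dn = 2·s·(s−f)·h / (h² − (s−f)²).
That is a quadratic in h: DoF·h² − 2·s·(s−f)·h − DoF·(s−f)² = 0 ⇒ h = (s−f)·(s + √(s² + DoF²)) / DoF = 29320 × (29500 + √(29500² + 5620²)) / 5620 = 29320 × (29500 + 30030.6) / 5620 ≈ 310576 mm.
Then N = f²/(c·h) = 180² / (0.058 × 310576) = 32400 / 18013 ≈ 1.80.

f/1.80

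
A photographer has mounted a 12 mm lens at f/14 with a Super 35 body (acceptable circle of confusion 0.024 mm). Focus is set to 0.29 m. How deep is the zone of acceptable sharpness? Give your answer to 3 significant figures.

Hyperfocal distance H = f²/(N·c) + f = 12²/(14 × 0.024) + 12 = 144/0.336 + 12 ≈ 440.6 mm ≈ 0.441 m.
Near limit Dn = s·(H − f)/(H + s − 2f) = 290 × (440.6 − 12) / (440.6 + 290 − 2 × 12) = 290 × 428.6 / 706.6 ≈ 175.90 mm.
Far limit Df = s·(H − f)/(H − s) = 290 × (440.6 − 12) / (440.6 − 290) = 290 × 428.6 / 150.6 ≈ 825.43 mm.
Depth of field = Df − Dn = 825.43 − 175.90 ≈ 649.53 mm ≈ 0.650 m.

0.650 m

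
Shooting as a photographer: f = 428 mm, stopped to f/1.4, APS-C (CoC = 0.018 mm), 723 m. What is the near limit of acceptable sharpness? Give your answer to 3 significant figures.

658 m

Hyperfocal distance H = f²/(N·c) + f = 428²/(1.4 × 0.018) + 428 = 183184/0.0252 + 428 ≈ 7269634.3 mm ≈ 7270 m.
Near limit Dn = s·(H − f)/(H + s − 2f) = 723000 × (7269634.3 − 428) / (7269634.3 + 723000 − 2 × 428) = 723000 × 7269206.3 / 7991778.3 ≈ 657630 mm ≈ 658 m.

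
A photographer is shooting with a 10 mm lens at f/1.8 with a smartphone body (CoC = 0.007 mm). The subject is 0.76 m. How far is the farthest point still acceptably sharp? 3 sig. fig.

0.839 m

Hyperfocal distance H = f²/(N·c) + f = 10²/(1.8 × 0.007) + 10 = 100/0.0126 + 10 ≈ 7946.5 mm ≈ 7.947 m.
Far limit Df = s·(H − f)/(H − s) = 760 × (7946.5 − 10) / (7946.5 − 760) = 760 × 7936.5 / 7186.5 ≈ 839.32 mm ≈ 0.839 m.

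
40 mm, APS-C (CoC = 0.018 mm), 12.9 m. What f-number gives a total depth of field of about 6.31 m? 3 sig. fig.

f/1.60

Write h = H − f = f²/(N·c). The thin-lens limits are Dn = s·h/(h + (s−f)) and Df = s·h/(h − (s−f)), so DoF = Df − Dn = 2·s·(s−f)·h / (h² − (s−f)²).
That is a quadratic in h: DoF·h² − 2·s·(s−f)·h − DoF·(s−f)² = 0 ⇒ h = (s−f)·(s + √(s² + DoF²)) / DoF = 12860 × (12900 + √(12900² + 6310²)) / 6310 = 12860 × (12900 + 14360.6) / 6310 ≈ 55558 mm.
Then N = f²/(c·h) = 40² / (0.018 × 55558) = 1600 / 1000.0 ≈ 1.60.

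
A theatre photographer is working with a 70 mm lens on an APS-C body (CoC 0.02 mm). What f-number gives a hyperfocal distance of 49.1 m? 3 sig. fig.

Rearrange H = f²/(N·c) + f for N: N = f² / ((H − f)·c).
N = 70² / ((49100 − 70) × 0.02) = 4900 / 980.6 ≈ 5.

f/5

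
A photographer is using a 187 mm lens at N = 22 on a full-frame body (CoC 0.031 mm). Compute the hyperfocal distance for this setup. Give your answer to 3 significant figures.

51.5 m

Hyperfocal distance H = f²/(N·c) + f = 187²/(22 × 0.031) + 187 = 34969/0.682 + 187 ≈ 51461.2 mm ≈ 51.5 m.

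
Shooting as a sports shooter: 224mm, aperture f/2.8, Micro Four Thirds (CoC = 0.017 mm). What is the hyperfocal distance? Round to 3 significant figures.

1050 m

Hyperfocal distance H = f²/(N·c) + f = 224²/(2.8 × 0.017) + 224 = 50176/0.0476 + 224 ≈ 1054341.6 mm ≈ 1050 m.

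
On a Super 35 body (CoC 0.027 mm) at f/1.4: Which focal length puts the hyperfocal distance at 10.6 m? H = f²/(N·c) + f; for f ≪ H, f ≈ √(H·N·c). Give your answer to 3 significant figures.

20.0 mm

From H = f²/(N·c) + f, with f ≪ H: f ≈ √(H·N·c) = √(10600 × 1.4 × 0.027) = √400.68 ≈ 20.02 mm.
The +f correction barely moves this — solving exactly, f² + N·c·f − N·c·H = 0 ⇒ f = (−N·c + √((N·c)² + 4·N·c·H))/2 = (−0.0378 + √1602.7)/2 ≈ 19.998 mm, so f ≈ 20.0 mm.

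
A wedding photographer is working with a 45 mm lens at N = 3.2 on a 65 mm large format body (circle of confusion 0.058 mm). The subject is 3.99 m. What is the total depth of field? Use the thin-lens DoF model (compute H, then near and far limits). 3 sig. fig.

Hyperfocal distance H = f²/(N·c) + f = 45²/(3.2 × 0.058) + 45 = 2025/0.1856 + 45 ≈ 10955.6 mm ≈ 10.96 m.
Near limit Dn = s·(H − f)/(H + s − 2f) = 3990 × (10955.6 − 45) / (10955.6 + 3990 − 2 × 45) = 3990 × 10910.6 / 14855.6 ≈ 2930.4 mm.
Far limit Df = s·(H − f)/(H − s) = 3990 × (10955.6 − 45) / (10955.6 − 3990) = 3990 × 10910.6 / 6965.6 ≈ 6249.8 mm.
Depth of field = Df − Dn = 6249.8 − 2930.4 ≈ 3319.4 mm ≈ 3.32 m.

3.32 m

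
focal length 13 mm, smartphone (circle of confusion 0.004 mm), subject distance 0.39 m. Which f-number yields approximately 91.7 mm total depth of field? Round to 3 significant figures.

Write h = H − f = f²/(N·c). The thin-lens limits are Dn = s·h/(h + (s−f)) and Df = s·h/(h − (s−f)), so DoF = Df − Dn = 2·s·(s−f)·h / (h² − (s−f)²).
That is a quadratic in h: DoF·h² − 2·s·(s−f)·h − DoF·(s−f)² = 0 ⇒ h = (s−f)·(s + √(s² + DoF²)) / DoF = 377 × (390 + √(390² + 91.7²)) / 91.7 = 377 × (390 + 400.636) / 91.7 ≈ 3250.5 mm.
Then N = f²/(c·h) = 13² / (0.004 × 3250.5) = 169 / 13.002 ≈ 13.

f/13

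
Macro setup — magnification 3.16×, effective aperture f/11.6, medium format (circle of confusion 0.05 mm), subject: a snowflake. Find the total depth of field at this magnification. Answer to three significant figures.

0.116 mm

At magnification m, DoF ≈ 2·N_eff·c/m² = 2 × 11.6 × 0.05 / 3.16² = 1.16 / 9.986 ≈ 0.116 mm.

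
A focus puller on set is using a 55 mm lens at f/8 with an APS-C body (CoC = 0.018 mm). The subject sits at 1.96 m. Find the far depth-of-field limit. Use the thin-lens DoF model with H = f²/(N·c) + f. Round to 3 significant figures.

2.16 m

Hyperfocal distance H = f²/(N·c) + f = 55²/(8 × 0.018) + 55 = 3025/0.144 + 55 ≈ 21061.9 mm ≈ 21.06 m.
Far limit Df = s·(H − f)/(H − s) = 1960 × (21061.9 − 55) / (21061.9 − 1960) = 1960 × 21006.9 / 19101.9 ≈ 2155.5 mm ≈ 2.16 m.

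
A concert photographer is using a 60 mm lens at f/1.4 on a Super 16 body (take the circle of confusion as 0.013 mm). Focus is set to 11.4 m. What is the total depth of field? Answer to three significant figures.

1.31 m

Hyperfocal distance H = f²/(N·c) + f = 60²/(1.4 × 0.013) + 60 = 3600/0.0182 + 60 ≈ 197862.2 mm ≈ 197.9 m.
Near limit Dn = s·(H − f)/(H + s − 2f) = 11400 × (197862.2 − 60) / (197862.2 + 11400 − 2 × 60) = 11400 × 197802.2 / 209142.2 ≈ 10781.9 mm.
Far limit Df = s·(H − f)/(H − s) = 11400 × (197862.2 − 60) / (197862.2 − 11400) = 11400 × 197802.2 / 186462.2 ≈ 12093.3 mm.
Depth of field = Df − Dn = 12093.3 − 10781.9 ≈ 1311.4 mm ≈ 1.31 m.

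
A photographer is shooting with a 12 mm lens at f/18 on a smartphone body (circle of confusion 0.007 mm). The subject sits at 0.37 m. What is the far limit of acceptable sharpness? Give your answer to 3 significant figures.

Hyperfocal distance H = f²/(N·c) + f = 12²/(18 × 0.007) + 12 = 144/0.126 + 12 ≈ 1154.9 mm ≈ 1.155 m.
Far limit Df = s·(H − f)/(H − s) = 370 × (1154.9 − 12) / (1154.9 − 370) = 370 × 1142.9 / 784.9 ≈ 538.77 mm ≈ 0.539 m.

0.539 m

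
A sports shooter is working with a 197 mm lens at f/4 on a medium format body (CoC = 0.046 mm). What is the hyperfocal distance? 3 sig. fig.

211 m

Hyperfocal distance H = f²/(N·c) + f = 197²/(4 × 0.046) + 197 = 38809/0.184 + 197 ≈ 211115.5 mm ≈ 211 m.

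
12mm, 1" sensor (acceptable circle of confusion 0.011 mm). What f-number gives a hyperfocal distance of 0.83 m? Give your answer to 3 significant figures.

f/16

Rearrange H = f²/(N·c) + f for N: N = f² / ((H − f)·c).
N = 12² / ((830 − 12) × 0.011) = 144 / 8.998 ≈ 16.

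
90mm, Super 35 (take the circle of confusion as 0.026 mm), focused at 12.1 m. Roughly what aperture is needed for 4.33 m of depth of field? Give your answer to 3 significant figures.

Write h = H − f = f²/(N·c). The thin-lens limits are Dn = s·h/(h + (s−f)) and Df = s·h/(h − (s−f)), so DoF = Df − Dn = 2·s·(s−f)·h / (h² − (s−f)²).
That is a quadratic in h: DoF·h² − 2·s·(s−f)·h − DoF·(s−f)² = 0 ⇒ h = (s−f)·(s + √(s² + DoF²)) / DoF = 12010 × (12100 + √(12100² + 4330²)) / 4330 = 12010 × (12100 + 12851.4) / 4330 ≈ 69207 mm.
Then N = f²/(c·h) = 90² / (0.026 × 69207) = 8100 / 1799.4 ≈ 4.50.

f/4.50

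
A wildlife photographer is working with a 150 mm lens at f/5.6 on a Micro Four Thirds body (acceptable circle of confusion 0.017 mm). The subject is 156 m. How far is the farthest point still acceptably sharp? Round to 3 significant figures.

Hyperfocal distance H = f²/(N·c) + f = 150²/(5.6 × 0.017) + 150 = 22500/0.0952 + 150 ≈ 236494.5 mm ≈ 236.5 m.
Far limit Df = s·(H − f)/(H − s) = 156000 × (236494.5 − 150) / (236494.5 − 156000) = 156000 × 236344.5 / 80494.5 ≈ 458040 mm ≈ 458 m.

458 m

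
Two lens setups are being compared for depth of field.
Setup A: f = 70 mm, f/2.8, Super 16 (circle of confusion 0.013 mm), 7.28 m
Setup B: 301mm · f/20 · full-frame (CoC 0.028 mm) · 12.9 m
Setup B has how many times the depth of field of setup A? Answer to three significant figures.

2.58

Setup A: H = 70²/(2.8×0.013) + 70 ≈ 134685.4 mm; DoF = Df − Dn = 7691.98 − 6909.91 ≈ 782.07 mm.
Setup B: H = 301²/(20×0.028) + 301 ≈ 162088.5 mm; DoF = Df − Dn = 13989.4 − 11968.0 ≈ 2021.4 mm.
Ratio = 2021.4 / 782.07 ≈ 2.58.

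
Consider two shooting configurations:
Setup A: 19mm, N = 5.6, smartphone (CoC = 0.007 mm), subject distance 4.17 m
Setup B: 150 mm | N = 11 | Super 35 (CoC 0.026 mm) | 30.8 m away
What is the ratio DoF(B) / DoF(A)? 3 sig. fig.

Setup A: H = 19²/(5.6×0.007) + 19 ≈ 9228.2 mm; DoF = Df − Dn = 7592.1 − 2874.4 ≈ 4717.7 mm.
Setup B: H = 150²/(11×0.026) + 150 ≈ 78821.3 mm; DoF = Df − Dn = 50458 − 22165 ≈ 28293 mm.
Ratio = 28293 / 4717.7 ≈ 6.00.

6.00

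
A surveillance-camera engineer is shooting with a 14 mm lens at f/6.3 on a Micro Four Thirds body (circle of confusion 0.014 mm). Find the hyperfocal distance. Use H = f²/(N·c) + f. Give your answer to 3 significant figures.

Hyperfocal distance H = f²/(N·c) + f = 14²/(6.3 × 0.014) + 14 = 196/0.0882 + 14 ≈ 2236.2 mm ≈ 2.24 m.

2.24 m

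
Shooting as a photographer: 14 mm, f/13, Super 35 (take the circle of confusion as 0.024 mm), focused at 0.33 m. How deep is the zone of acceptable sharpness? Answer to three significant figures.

444 mm

Hyperfocal distance H = f²/(N·c) + f = 14²/(13 × 0.024) + 14 = 196/0.312 + 14 ≈ 642.2 mm ≈ 0.642 m.
Near limit Dn = s·(H − f)/(H + s − 2f) = 330 × (642.2 − 14) / (642.2 + 330 − 2 × 14) = 330 × 628.2 / 944.2 ≈ 219.56 mm.
Far limit Df = s·(H − f)/(H − s) = 330 × (642.2 − 14) / (642.2 − 330) = 330 × 628.2 / 312.2 ≈ 664.01 mm.
Depth of field = Df − Dn = 664.01 − 219.56 ≈ 444.45 mm.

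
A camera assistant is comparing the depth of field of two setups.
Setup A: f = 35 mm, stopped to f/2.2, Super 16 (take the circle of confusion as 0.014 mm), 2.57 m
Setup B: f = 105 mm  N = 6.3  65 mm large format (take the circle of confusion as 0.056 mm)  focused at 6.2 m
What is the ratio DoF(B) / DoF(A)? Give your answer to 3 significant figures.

7.64

Setup A: H = 35²/(2.2×0.014) + 35 ≈ 39807.7 mm; DoF = Df − Dn = 2744.96 − 2416.01 ≈ 328.95 mm.
Setup B: H = 105²/(6.3×0.056) + 105 ≈ 31355.0 mm; DoF = Df − Dn = 7702.2 − 5188.1 ≈ 2514.1 mm.
Ratio = 2514.1 / 328.95 ≈ 7.64.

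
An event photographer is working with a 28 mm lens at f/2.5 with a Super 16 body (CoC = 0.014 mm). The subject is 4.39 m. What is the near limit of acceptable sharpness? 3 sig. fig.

Hyperfocal distance H = f²/(N·c) + f = 28²/(2.5 × 0.014) + 28 = 784/0.035 + 28 ≈ 22428.0 mm ≈ 22.43 m.
Near limit Dn = s·(H − f)/(H + s − 2f) = 4390 × (22428.0 − 28) / (22428.0 + 4390 − 2 × 28) = 4390 × 22400.0 / 26762.0 ≈ 3674.5 mm ≈ 3.67 m.

3.67 m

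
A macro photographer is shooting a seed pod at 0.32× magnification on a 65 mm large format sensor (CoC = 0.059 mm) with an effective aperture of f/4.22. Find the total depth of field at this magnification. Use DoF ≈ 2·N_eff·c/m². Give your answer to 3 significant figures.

4.86 mm

At magnification m, DoF ≈ 2·N_eff·c/m² = 2 × 4.22 × 0.059 / 0.32² = 0.498 / 0.1024 ≈ 4.86 mm.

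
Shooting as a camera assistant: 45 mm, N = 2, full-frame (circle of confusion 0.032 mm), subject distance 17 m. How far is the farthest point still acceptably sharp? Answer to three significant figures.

Hyperfocal distance H = f²/(N·c) + f = 45²/(2 × 0.032) + 45 = 2025/0.064 + 45 ≈ 31685.6 mm ≈ 31.69 m.
Far limit Df = s·(H − f)/(H − s) = 17000 × (31685.6 − 45) / (31685.6 − 17000) = 17000 × 31640.6 / 14685.6 ≈ 36627 mm ≈ 36.6 m.

36.6 m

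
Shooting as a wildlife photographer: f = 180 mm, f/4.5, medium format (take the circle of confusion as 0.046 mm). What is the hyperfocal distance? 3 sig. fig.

157 m

Hyperfocal distance H = f²/(N·c) + f = 180²/(4.5 × 0.046) + 180 = 32400/0.207 + 180 ≈ 156701.7 mm ≈ 157 m.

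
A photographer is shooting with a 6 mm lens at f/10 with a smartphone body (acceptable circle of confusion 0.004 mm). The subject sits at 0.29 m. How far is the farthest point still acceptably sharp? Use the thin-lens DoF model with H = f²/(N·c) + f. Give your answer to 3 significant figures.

424 mm

Hyperfocal distance H = f²/(N·c) + f = 6²/(10 × 0.004) + 6 = 36/0.04 + 6 ≈ 906.0 mm ≈ 0.906 m.
Far limit Df = s·(H − f)/(H − s) = 290 × (906.0 − 6) / (906.0 − 290) = 290 × 900.0 / 616.0 ≈ 423.70 mm.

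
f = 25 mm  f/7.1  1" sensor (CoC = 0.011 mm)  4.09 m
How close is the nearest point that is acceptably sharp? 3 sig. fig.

Hyperfocal distance H = f²/(N·c) + f = 25²/(7.1 × 0.011) + 25 = 625/0.0781 + 25 ≈ 8027.6 mm ≈ 8.028 m.
Near limit Dn = s·(H − f)/(H + s − 2f) = 4090 × (8027.6 − 25) / (8027.6 + 4090 − 2 × 25) = 4090 × 8002.6 / 12067.6 ≈ 2712.3 mm ≈ 2.71 m.

2.71 m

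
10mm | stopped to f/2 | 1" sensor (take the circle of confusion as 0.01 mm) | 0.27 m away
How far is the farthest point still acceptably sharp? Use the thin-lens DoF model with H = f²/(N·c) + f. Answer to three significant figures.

285 mm

Hyperfocal distance H = f²/(N·c) + f = 10²/(2 × 0.01) + 10 = 100/0.02 + 10 ≈ 5010.0 mm ≈ 5.010 m.
Far limit Df = s·(H − f)/(H − s) = 270 × (5010.0 − 10) / (5010.0 − 270) = 270 × 5000.0 / 4740.0 ≈ 284.81 mm.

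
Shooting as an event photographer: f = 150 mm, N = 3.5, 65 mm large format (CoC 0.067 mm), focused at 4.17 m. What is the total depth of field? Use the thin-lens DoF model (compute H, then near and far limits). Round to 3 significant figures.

350 mm

Hyperfocal distance H = f²/(N·c) + f = 150²/(3.5 × 0.067) + 150 = 22500/0.2345 + 150 ≈ 96098.8 mm ≈ 96.10 m.
Near limit Dn = s·(H − f)/(H + s − 2f) = 4170 × (96098.8 − 150) / (96098.8 + 4170 − 2 × 150) = 4170 × 95948.8 / 99968.8 ≈ 4002.31 mm.
Far limit Df = s·(H − f)/(H − s) = 4170 × (96098.8 − 150) / (96098.8 − 4170) = 4170 × 95948.8 / 91928.8 ≈ 4352.35 mm.
Depth of field = Df − Dn = 4352.35 − 4002.31 ≈ 350.04 mm.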